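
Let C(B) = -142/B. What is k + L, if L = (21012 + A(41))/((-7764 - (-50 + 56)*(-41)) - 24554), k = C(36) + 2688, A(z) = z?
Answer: 774557791/288648 ≈ 2683.4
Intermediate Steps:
k = 48313/18 (k = -142/36 + 2688 = -142*1/36 + 2688 = -71/18 + 2688 = 48313/18 ≈ 2684.1)
L = -21053/32072 (L = (21012 + 41)/((-7764 - (-50 + 56)*(-41)) - 24554) = 21053/((-7764 - 6*(-41)) - 24554) = 21053/((-7764 - 1*(-246)) - 24554) = 21053/((-7764 + 246) - 24554) = 21053/(-7518 - 24554) = 21053/(-32072) = 21053*(-1/32072) = -21053/32072 ≈ -0.65643)
k + L = 48313/18 - 21053/32072 = 774557791/288648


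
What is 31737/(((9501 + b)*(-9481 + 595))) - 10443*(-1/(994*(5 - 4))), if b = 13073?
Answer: 349126099879/33231501436 ≈ 10.506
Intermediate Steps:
31737/(((9501 + b)*(-9481 + 595))) - 10443*(-1/(994*(5 - 4))) = 31737/(((9501 + 13073)*(-9481 + 595))) - 10443*(-1/(994*(5 - 4))) = 31737/((22574*(-8886))) - 10443/(142*(-7*1)) = 31737/(-200592564) - 10443/(142*(-7)) = 31737*(-1/200592564) - 10443/(-994) = -10579/66864188 - 10443*(-1/994) = -10579/66864188 + 10443/994 = 349126099879/33231501436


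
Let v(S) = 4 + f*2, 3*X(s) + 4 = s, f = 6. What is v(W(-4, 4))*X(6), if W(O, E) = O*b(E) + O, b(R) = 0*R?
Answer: 32/3 ≈ 10.667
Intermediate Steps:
b(R) = 0
X(s) = -4/3 + s/3
W(O, E) = O (W(O, E) = O*0 + O = 0 + O = O)
v(S) = 16 (v(S) = 4 + 6*2 = 4 + 12 = 16)
v(W(-4, 4))*X(6) = 16*(-4/3 + (⅓)*6) = 16*(-4/3 + 2) = 16*(⅔) = 32/3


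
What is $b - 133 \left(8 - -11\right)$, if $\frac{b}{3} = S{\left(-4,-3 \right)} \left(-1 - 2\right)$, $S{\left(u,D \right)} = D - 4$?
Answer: $-2464$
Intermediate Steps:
$S{\left(u,D \right)} = -4 + D$
$b = 63$ ($b = 3 \left(-4 - 3\right) \left(-1 - 2\right) = 3 \left(\left(-7\right) \left(-3\right)\right) = 3 \cdot 21 = 63$)
$b - 133 \left(8 - -11\right) = 63 - 133 \left(8 - -11\right) = 63 - 133 \left(8 + 11\right) = 63 - 2527 = -2464$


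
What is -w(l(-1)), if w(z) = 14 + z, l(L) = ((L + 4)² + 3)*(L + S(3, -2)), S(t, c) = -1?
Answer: 10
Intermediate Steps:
l(L) = (-1 + L)*(3 + (4 + L)²) (l(L) = ((L + 4)² + 3)*(L - 1) = ((4 + L)² + 3)*(-1 + L) = (3 + (4 + L)²)*(-1 + L) = (-1 + L)*(3 + (4 + L)²))
-w(l(-1)) = -(14 + (-19 + (-1)³ + 7*(-1)² + 11*(-1))) = -(14 + (-19 - 1 + 7*1 - 11)) = -(14 + (-19 - 1 + 7 - 11)) = -(14 - 24) = -1*(-10) = 10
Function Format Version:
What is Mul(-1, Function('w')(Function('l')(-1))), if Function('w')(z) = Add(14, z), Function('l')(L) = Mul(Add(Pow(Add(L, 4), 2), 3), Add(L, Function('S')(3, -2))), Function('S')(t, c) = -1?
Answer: 10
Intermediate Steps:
Function('l')(L) = Mul(Add(-1, L), Add(3, Pow(Add(4, L), 2))) (Function('l')(L) = Mul(Add(Pow(Add(L, 4), 2), 3), Add(L, -1)) = Mul(Add(Pow(Add(4, L), 2), 3), Add(-1, L)) = Mul(Add(3, Pow(Add(4, L), 2)), Add(-1, L)) = Mul(Add(-1, L), Add(3, Pow(Add(4, L), 2))))
Mul(-1, Function('w')(Function('l')(-1))) = Mul(-1, Add(14, Add(-19, Pow(-1, 3), Mul(7, Pow(-1, 2)), Mul(11, -1)))) = Mul(-1, Add(14, Add(-19, -1, Mul(7, 1), -11))) = Mul(-1, Add(14, Add(-19, -1, 7, -11))) = Mul(-1, Add(14, -24)) = Mul(-1, -10) = 10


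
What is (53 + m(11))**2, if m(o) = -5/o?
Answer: 334084/121 ≈ 2761.0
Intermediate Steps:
(53 + m(11))**2 = (53 - 5/11)**2 = (578/11)**2 = 334084/121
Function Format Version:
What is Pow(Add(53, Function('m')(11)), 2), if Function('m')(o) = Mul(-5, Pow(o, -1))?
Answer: Rational(334084, 121) ≈ 2761.0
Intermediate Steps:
Pow(Add(53, Function('m')(11)), 2) = Pow(Add(53, Mul(-5, Pow(11, -1))), 2) = Pow(Add(53, Mul(-5, Rational(1, 11))), 2) = Pow(Add(53, Rational(-5, 11)), 2) = Pow(Rational(578, 11), 2) = Rational(334084, 121)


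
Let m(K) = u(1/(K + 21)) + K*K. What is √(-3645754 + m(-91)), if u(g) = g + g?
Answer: 2*I*√1113976115/35 ≈ 1907.2*I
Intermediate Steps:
u(g) = 2*g
m(K) = K² + 2/(21 + K) (m(K) = 2/(K + 21) + K*K = 2/(21 + K) + K² = K² + 2/(21 + K))
√(-3645754 + m(-91)) = √(-3645754 + (2 + (-91)²*(21 - 91))/(21 - 91)) = √(-3645754 + (2 + 8281*(-70))/(-70)) = √(-3645754 - (2 - 579670)/70) = √(-3645754 - 1/70*(-579668)) = √(-3645754 + 289834/35) = √(-127311556/35) = 2*I*√1113976115/35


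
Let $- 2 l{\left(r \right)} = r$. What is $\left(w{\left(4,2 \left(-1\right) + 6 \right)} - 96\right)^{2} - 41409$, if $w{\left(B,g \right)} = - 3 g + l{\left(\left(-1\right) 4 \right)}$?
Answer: $-30173$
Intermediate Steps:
$l{\left(r \right)} = - \frac{r}{2}$
$w{\left(B,g \right)} = 2 - 3 g$ ($w{\left(B,g \right)} = - 3 g - \frac{\left(-1\right) 4}{2} = - 3 g - -2 = - 3 g + 2 = 2 - 3 g$)
$\left(w{\left(4,2 \left(-1\right) + 6 \right)} - 96\right)^{2} - 41409 = \left(\left(2 - 3 \left(2 \left(-1\right) + 6\right)\right) - 96\right)^{2} - 41409 = \left(\left(2 - 3 \left(-2 + 6\right)\right) - 96\right)^{2} - 41409 = \left(\left(2 - 12\right) - 96\right)^{2} - 41409 = \left(-10 - 96\right)^{2} - 41409 = \left(-106\right)^{2} - 41409 = 11236 - 41409 = -30173$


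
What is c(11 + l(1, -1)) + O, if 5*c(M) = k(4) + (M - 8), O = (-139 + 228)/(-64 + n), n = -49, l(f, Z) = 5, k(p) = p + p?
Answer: 1363/565 ≈ 2.4124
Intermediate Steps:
k(p) = 2*p
O = -89/113 (O = (-139 + 228)/(-64 - 49) = 89/(-113) = 89*(-1/113) = -89/113 ≈ -0.78761)
c(M) = M/5 (c(M) = (2*4 + (M - 8))/5 = (8 + (-8 + M))/5 = M/5)
c(11 + l(1, -1)) + O = (11 + 5)/5 - 89/113 = (⅕)*16 - 89/113 = 16/5 - 89/113 = 1363/565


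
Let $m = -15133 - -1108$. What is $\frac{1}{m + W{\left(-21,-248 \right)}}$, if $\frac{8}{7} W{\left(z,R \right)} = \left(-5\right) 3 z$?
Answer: $- \frac{8}{109995} \approx -7.2731 \cdot 10^{-5}$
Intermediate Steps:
$W{\left(z,R \right)} = - \frac{105 z}{8}$ ($W{\left(z,R \right)} = \frac{7 \left(-5\right) 3 z}{8} = \frac{7 \left(- 15 z\right)}{8} = - \frac{105 z}{8}$)
$m = -14025$ ($m = -15133 + 1108 = -14025$)
$\frac{1}{m + W{\left(-21,-248 \right)}} = \frac{1}{-14025 - - \frac{2205}{8}} = \frac{1}{-14025 + \frac{2205}{8}} = \frac{1}{- \frac{109995}{8}} = - \frac{8}{109995}$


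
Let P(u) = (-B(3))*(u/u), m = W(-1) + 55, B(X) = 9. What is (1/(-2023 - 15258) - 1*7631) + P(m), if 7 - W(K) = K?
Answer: -132026841/17281 ≈ -7640.0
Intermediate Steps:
W(K) = 7 - K
m = 63 (m = (7 - 1*(-1)) + 55 = (7 + 1) + 55 = 8 + 55 = 63)
P(u) = -9 (P(u) = (-1*9)*(u/u) = -9*1 = -9)
(1/(-2023 - 15258) - 1*7631) + P(m) = (1/(-2023 - 15258) - 1*7631) - 9 = (1/(-17281) - 7631) - 9 = (-1/17281 - 7631) - 9 = -131871312/17281 - 9 = -132026841/17281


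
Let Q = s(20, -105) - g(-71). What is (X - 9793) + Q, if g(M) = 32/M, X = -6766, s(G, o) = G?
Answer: -1174237/71 ≈ -16539.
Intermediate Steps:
Q = 1452/71 (Q = 20 - 32/(-71) = 20 - 32*(-1)/71 = 20 - 1*(-32/71) = 20 + 32/71 = 1452/71 ≈ 20.451)
(X - 9793) + Q = (-6766 - 9793) + 1452/71 = -16559 + 1452/71 = -1174237/71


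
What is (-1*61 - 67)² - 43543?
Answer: -27159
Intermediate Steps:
(-1*61 - 67)² - 43543 = (-61 - 67)² - 43543 = (-128)² - 43543 = 16384 - 43543 = -27159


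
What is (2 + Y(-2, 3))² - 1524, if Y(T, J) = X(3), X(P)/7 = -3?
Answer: -1163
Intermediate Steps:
X(P) = -21 (X(P) = 7*(-3) = -21)
Y(T, J) = -21
(2 + Y(-2, 3))² - 1524 = (2 - 21)² - 1524 = (-19)² - 1524 = 361 - 1524 = -1163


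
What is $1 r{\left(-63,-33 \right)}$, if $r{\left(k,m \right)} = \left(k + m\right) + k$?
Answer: $-159$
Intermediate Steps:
$r{\left(k,m \right)} = m + 2 k$
$1 r{\left(-63,-33 \right)} = 1 \left(-33 + 2 \left(-63\right)\right) = 1 \left(-33 - 126\right) = 1 \left(-159\right) = -159$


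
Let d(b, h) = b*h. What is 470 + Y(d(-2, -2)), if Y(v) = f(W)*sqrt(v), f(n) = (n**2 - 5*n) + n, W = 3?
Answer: 464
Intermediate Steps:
f(n) = n**2 - 4*n
Y(v) = -3*sqrt(v) (Y(v) = (3*(-4 + 3))*sqrt(v) = (3*(-1))*sqrt(v) = -3*sqrt(v))
470 + Y(d(-2, -2)) = 470 - 3*sqrt(-2*(-2)) = 470 - 3*sqrt(4) = 470 - 3*2 = 470 - 6 = 464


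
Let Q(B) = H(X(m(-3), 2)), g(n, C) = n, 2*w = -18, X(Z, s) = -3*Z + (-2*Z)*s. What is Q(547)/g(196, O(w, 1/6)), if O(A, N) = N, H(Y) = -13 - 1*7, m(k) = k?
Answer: -5/49 ≈ -0.10204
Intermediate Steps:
X(Z, s) = -3*Z - 2*Z*s
H(Y) = -20 (H(Y) = -13 - 7 = -20)
w = -9 (w = (½)*(-18) = -9)
Q(B) = -20
Q(547)/g(196, O(w, 1/6)) = -20/196 = -20*1/196 = -5/49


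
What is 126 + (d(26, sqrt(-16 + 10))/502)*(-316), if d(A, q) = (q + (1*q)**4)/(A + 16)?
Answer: 220434/1757 - 79*I*sqrt(6)/5271 ≈ 125.46 - 0.036712*I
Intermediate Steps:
d(A, q) = (q + q**4)/(16 + A)
126 + (d(26, sqrt(-16 + 10))/502)*(-316) = 126 + (((sqrt(-16 + 10) + (sqrt(-16 + 10))**4)/(16 + 26))/502)*(-316) = 126 + (((sqrt(-6) + (sqrt(-6))**4)/42)*(1/502))*(-316) = 126 + (((I*sqrt(6) + (I*sqrt(6))**4)/42)*(1/502))*(-316) = 126 + (((I*sqrt(6) + 36)/42)*(1/502))*(-316) = 126 + (((36 + I*sqrt(6))/42)*(1/502))*(-316) = 126 + ((6/7 + I*sqrt(6)/42)*(1/502))*(-316) = 126 + (3/1757 + I*sqrt(6)/21084)*(-316) = 126 + (-948/1757 - 79*I*sqrt(6)/5271) = 220434/1757 - 79*I*sqrt(6)/5271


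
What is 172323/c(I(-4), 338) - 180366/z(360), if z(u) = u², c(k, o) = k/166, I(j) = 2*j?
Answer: -77235198661/21600 ≈ -3.5757e+6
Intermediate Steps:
c(k, o) = k/166 (c(k, o) = k*(1/166) = k/166)
172323/c(I(-4), 338) - 180366/z(360) = 172323/(((2*(-4))/166)) - 180366/(360²) = 172323/(((1/166)*(-8))) - 180366/129600 = 172323/(-4/83) - 180366*1/129600 = 172323*(-83/4) - 30061/21600 = -14302809/4 - 30061/21600 = -77235198661/21600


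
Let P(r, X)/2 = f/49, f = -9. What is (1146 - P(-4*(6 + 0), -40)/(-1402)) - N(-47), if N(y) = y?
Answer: 40978348/34349 ≈ 1193.0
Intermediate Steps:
P(r, X) = -18/49 (P(r, X) = 2*(-9/49) = -18/49)
(1146 - P(-4*(6 + 0), -40)/(-1402)) - N(-47) = (1146 - (-18)/(49*(-1402))) - 1*(-47) = (1146 - (-18)*(-1)/(49*1402)) + 47 = (1146 - 1*9/34349) + 47 = (1146 - 9/34349) + 47 = 39363945/34349 + 47 = 40978348/34349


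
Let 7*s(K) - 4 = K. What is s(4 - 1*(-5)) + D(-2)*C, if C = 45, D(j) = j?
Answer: -617/7 ≈ -88.143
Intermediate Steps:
s(K) = 4/7 + K/7
s(4 - 1*(-5)) + D(-2)*C = (4/7 + (4 - 1*(-5))/7) - 2*45 = (4/7 + (4 + 5)/7) - 90 = (4/7 + (1/7)*9) - 90 = (4/7 + 9/7) - 90 = 13/7 - 90 = -617/7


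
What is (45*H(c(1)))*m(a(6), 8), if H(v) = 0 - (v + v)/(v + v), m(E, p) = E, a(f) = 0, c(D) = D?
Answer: 0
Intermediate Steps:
H(v) = -1 (H(v) = 0 - 2*v/(2*v) = 0 - 2*v*1/(2*v) = 0 - 1*1 = 0 - 1 = -1)
(45*H(c(1)))*m(a(6), 8) = (45*(-1))*0 = -45*0 = 0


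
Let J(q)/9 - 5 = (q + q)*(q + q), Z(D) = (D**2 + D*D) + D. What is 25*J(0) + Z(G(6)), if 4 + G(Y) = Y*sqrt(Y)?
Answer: 1585 - 90*sqrt(6) ≈ 1364.5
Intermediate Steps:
G(Y) = -4 + Y**(3/2) (G(Y) = -4 + Y*sqrt(Y) = -4 + Y**(3/2))
Z(D) = D + 2*D**2 (Z(D) = (D**2 + D**2) + D = 2*D**2 + D = D + 2*D**2)
J(q) = 45 + 36*q**2 (J(q) = 45 + 9*((q + q)*(q + q)) = 45 + 9*((2*q)*(2*q)) = 45 + 9*(4*q**2) = 45 + 36*q**2)
25*J(0) + Z(G(6)) = 25*(45 + 36*0**2) + (-4 + 6**(3/2))*(1 + 2*(-4 + 6**(3/2))) = 25*(45 + 36*0) + (-4 + 6*sqrt(6))*(1 + 2*(-4 + 6*sqrt(6))) = 25*(45 + 0) + (-4 + 6*sqrt(6))*(1 + (-8 + 12*sqrt(6))) = 25*45 + (-4 + 6*sqrt(6))*(-7 + 12*sqrt(6)) = 1125 + (-7 + 12*sqrt(6))*(-4 + 6*sqrt(6))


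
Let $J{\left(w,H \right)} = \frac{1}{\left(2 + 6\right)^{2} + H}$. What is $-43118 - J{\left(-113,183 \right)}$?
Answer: $- \frac{10650147}{247} \approx -43118.0$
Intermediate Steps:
$J{\left(w,H \right)} = \frac{1}{64 + H}$ ($J{\left(w,H \right)} = \frac{1}{8^{2} + H} = \frac{1}{64 + H}$)
$-43118 - J{\left(-113,183 \right)} = -43118 - \frac{1}{64 + 183} = -43118 - \frac{1}{247} = - \frac{10650147}{247}$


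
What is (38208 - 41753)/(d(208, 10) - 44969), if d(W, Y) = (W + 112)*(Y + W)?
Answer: -3545/24791 ≈ -0.14300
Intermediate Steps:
d(W, Y) = (112 + W)*(W + Y)
(38208 - 41753)/(d(208, 10) - 44969) = (38208 - 41753)/((208**2 + 112*208 + 112*10 + 208*10) - 44969) = -3545/((43264 + 23296 + 1120 + 2080) - 44969) = -3545/(69760 - 44969) = -3545/24791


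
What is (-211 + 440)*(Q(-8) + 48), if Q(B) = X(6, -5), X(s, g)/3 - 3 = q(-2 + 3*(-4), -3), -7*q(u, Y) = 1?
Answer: 90684/7 ≈ 12955.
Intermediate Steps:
q(u, Y) = -⅐ (q(u, Y) = -⅐*1 = -⅐)
X(s, g) = 60/7 (X(s, g) = 9 + 3*(-⅐) = 9 - 3/7 = 60/7)
Q(B) = 60/7
(-211 + 440)*(Q(-8) + 48) = (-211 + 440)*(60/7 + 48) = 229*(396/7) = 90684/7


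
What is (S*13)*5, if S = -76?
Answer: -4940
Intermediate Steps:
(S*13)*5 = -76*13*5 = -988*5 = -4940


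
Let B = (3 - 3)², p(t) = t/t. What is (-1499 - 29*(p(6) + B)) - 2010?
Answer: -3538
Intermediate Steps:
p(t) = 1
B = 0 (B = 0² = 0)
(-1499 - 29*(p(6) + B)) - 2010 = (-1499 - 29*(1 + 0)) - 2010 = (-1499 - 29*1) - 2010 = (-1499 - 29) - 2010 = -1528 - 2010 = -3538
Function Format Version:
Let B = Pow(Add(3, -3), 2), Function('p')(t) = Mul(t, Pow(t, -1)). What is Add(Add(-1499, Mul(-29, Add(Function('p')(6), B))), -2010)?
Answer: -3538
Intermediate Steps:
Function('p')(t) = 1
B = 0 (B = Pow(0, 2) = 0)
Add(Add(-1499, Mul(-29, Add(Function('p')(6), B))), -2010) = Add(Add(-1499, Mul(-29, Add(1, 0))), -2010) = Add(Add(-1499, Mul(-29, 1)), -2010) = Add(Add(-1499, -29), -2010) = Add(-1528, -2010) = -3538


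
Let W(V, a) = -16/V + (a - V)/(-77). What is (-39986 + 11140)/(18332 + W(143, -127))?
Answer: -14437423/9176865 ≈ -1.5732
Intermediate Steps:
W(V, a) = -16/V - a/77 + V/77 (W(V, a) = -16/V + (a - V)*(-1/77) = -16/V + (-a/77 + V/77) = -16/V - a/77 + V/77)
(-39986 + 11140)/(18332 + W(143, -127)) = (-39986 + 11140)/(18332 + (1/77)*(-1232 + 143*(143 - 1*(-127)))/143) = -28846/(18332 + (1/77)*(1/143)*(-1232 + 143*(143 + 127))) = -28846/(18332 + (1/77)*(1/143)*(-1232 + 143*270)) = -28846/(18332 + (1/77)*(1/143)*(-1232 + 38610)) = -28846/(18332 + (1/77)*(1/143)*37378) = -28846/(18332 + 3398/1001) = -28846/18353730/1001 = -28846*1001/18353730 = -14437423/9176865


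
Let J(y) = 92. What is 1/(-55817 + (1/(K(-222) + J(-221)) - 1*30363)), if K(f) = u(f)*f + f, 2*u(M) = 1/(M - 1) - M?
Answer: -5524045/476062198323 ≈ -1.1604e-5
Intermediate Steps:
u(M) = 1/(2*(-1 + M)) - M/2 (u(M) = (1/(M - 1) - M)/2 = (1/(-1 + M) - M)/2 = 1/(2*(-1 + M)) - M/2)
K(f) = f + f*(1 + f - f²)/(2*(-1 + f)) (K(f) = ((1 + f - f²)/(2*(-1 + f)))*f + f = f*(1 + f - f²)/(2*(-1 + f)) + f = f + f*(1 + f - f²)/(2*(-1 + f)))
1/(-55817 + (1/(K(-222) + J(-221)) - 1*30363)) = 1/(-55817 + (1/((½)*(-222)*(-1 - 1*(-222)² + 3*(-222))/(-1 - 222) + 92) - 1*30363)) = 1/(-55817 + (1/((½)*(-222)*(-1 - 1*49284 - 666)/(-223) + 92) - 30363)) = 1/(-55817 + (1/((½)*(-222)*(-1/223)*(-1 - 49284 - 666) + 92) - 30363)) = 1/(-55817 + (1/((½)*(-222)*(-1/223)*(-49951) + 92) - 30363)) = 1/(-55817 + (1/(-5544561/223 + 92) - 30363)) = 1/(-55817 + (1/(-5524045/223) - 30363)) = 1/(-55817 + (-223/5524045 - 30363)) = 1/(-55817 - 167726578558/5524045) = 1/(-476062198323/5524045) = -5524045/476062198323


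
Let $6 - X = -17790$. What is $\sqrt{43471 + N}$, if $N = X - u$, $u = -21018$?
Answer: $\sqrt{82285} \approx 286.85$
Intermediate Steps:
$X = 17796$ ($X = 6 - -17790 = 6 + 17790 = 17796$)
$N = 38814$ ($N = 17796 - -21018 = 17796 + 21018 = 38814$)
$\sqrt{43471 + N} = \sqrt{43471 + 38814} = \sqrt{82285}$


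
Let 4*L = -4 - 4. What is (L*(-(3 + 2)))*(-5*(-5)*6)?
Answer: 1500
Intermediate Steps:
L = -2 (L = (-4 - 4)/4 = (1/4)*(-8) = -2)
(L*(-(3 + 2)))*(-5*(-5)*6) = (-(-2)*(3 + 2))*(-5*(-5)*6) = (-(-2)*5)*(25*6) = -2*(-5)*150 = 10*150 = 1500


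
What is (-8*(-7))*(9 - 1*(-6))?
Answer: 840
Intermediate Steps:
(-8*(-7))*(9 - 1*(-6)) = 56*(9 + 6) = 56*15 = 840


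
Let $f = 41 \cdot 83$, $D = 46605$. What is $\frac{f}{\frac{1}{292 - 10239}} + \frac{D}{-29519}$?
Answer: $- \frac{999207599284}{29519} \approx -3.385 \cdot 10^{7}$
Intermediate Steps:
$f = 3403$
$\frac{f}{\frac{1}{292 - 10239}} + \frac{D}{-29519} = \frac{3403}{\frac{1}{292 - 10239}} + \frac{46605}{-29519} = \frac{3403}{\frac{1}{292 - 10239}} + 46605 \left(- \frac{1}{29519}\right) = \frac{3403}{\frac{1}{-9947}} - \frac{46605}{29519} = \frac{3403}{- \frac{1}{9947}} - \frac{46605}{29519} = 3403 \left(-9947\right) - \frac{46605}{29519} = -33849641 - \frac{46605}{29519} = - \frac{999207599284}{29519}$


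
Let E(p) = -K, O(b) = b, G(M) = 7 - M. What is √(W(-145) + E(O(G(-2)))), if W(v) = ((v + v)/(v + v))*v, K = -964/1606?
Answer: I*√93110259/803 ≈ 12.017*I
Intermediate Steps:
K = -482/803 (K = -964*1/1606 = -482/803 ≈ -0.60025)
E(p) = 482/803 (E(p) = -1*(-482/803) = 482/803)
W(v) = v (W(v) = ((2*v)/((2*v)))*v = ((2*v)*(1/(2*v)))*v = 1*v = v)
√(W(-145) + E(O(G(-2)))) = √(-145 + 482/803) = √(-115953/803) = I*√93110259/803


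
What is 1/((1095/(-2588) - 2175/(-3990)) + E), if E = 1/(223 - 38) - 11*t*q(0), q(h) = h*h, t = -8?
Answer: 63677740/8113279 ≈ 7.8486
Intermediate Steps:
q(h) = h**2
E = 1/185 (E = 1/(223 - 38) - 11*(-8)*0**2 = 1/185 - (-88)*0 = 1/185 - 1*0 = 1/185 + 0 = 1/185 ≈ 0.0054054)
1/((1095/(-2588) - 2175/(-3990)) + E) = 1/((1095/(-2588) - 2175/(-3990)) + 1/185) = 1/((1095*(-1/2588) - 2175*(-1/3990)) + 1/185) = 1/((-1095/2588 + 145/266) + 1/185) = 1/(41995/344204 + 1/185) = 1/(8113279/63677740) = 63677740/8113279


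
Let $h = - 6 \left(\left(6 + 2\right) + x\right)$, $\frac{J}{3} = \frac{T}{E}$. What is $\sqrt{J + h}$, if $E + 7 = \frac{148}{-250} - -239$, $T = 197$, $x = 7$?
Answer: $\frac{i \sqrt{8129700510}}{9642} \approx 9.3513 i$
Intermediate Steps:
$E = \frac{28926}{125}$ ($E = -7 + \left(\frac{148}{-250} - -239\right) = -7 + \left(148 \left(- \frac{1}{250}\right) + 239\right) = -7 + \left(- \frac{74}{125} + 239\right) = -7 + \frac{29801}{125} = \frac{28926}{125} \approx 231.41$)
$J = \frac{24625}{9642}$ ($J = 3 \frac{197}{\frac{28926}{125}} = 3 \cdot 197 \cdot \frac{125}{28926} = 3 \cdot \frac{24625}{28926} = \frac{24625}{9642} \approx 2.5539$)
$h = -90$ ($h = - 6 \left(\left(6 + 2\right) + 7\right) = - 6 \left(8 + 7\right) = \left(-6\right) 15 = -90$)
$\sqrt{J + h} = \sqrt{\frac{24625}{9642} - 90} = \sqrt{- \frac{843155}{9642}} = \frac{i \sqrt{8129700510}}{9642}$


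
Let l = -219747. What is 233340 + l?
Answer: 13593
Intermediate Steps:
233340 + l = 233340 - 219747 = 13593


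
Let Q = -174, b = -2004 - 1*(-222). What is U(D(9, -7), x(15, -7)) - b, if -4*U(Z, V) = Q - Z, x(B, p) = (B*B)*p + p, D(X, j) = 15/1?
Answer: 7317/4 ≈ 1829.3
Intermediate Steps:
b = -1782 (b = -2004 + 222 = -1782)
D(X, j) = 15 (D(X, j) = 15*1 = 15)
x(B, p) = p + p*B**2 (x(B, p) = B**2*p + p = p*B**2 + p = p + p*B**2)
U(Z, V) = 87/2 + Z/4 (U(Z, V) = -(-174 - Z)/4 = 87/2 + Z/4)
U(D(9, -7), x(15, -7)) - b = (87/2 + (1/4)*15) - 1*(-1782) = (87/2 + 15/4) + 1782 = 189/4 + 1782 = 7317/4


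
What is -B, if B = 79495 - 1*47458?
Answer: -32037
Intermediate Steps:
B = 32037 (B = 79495 - 47458 = 32037)
-B = -1*32037 = -32037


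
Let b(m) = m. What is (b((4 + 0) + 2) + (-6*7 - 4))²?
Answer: 1600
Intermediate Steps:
(b((4 + 0) + 2) + (-6*7 - 4))² = (((4 + 0) + 2) + (-6*7 - 4))² = ((4 + 2) + (-42 - 4))² = (6 - 46)² = (-40)² = 1600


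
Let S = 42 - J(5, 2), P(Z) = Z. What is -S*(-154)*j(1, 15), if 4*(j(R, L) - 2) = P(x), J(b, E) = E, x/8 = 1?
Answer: 24640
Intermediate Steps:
x = 8 (x = 8*1 = 8)
j(R, L) = 4 (j(R, L) = 2 + (¼)*8 = 2 + 2 = 4)
S = 40 (S = 42 - 1*2 = 42 - 2 = 40)
-S*(-154)*j(1, 15) = -40*(-154)*4 = -(-6160)*4 = -1*(-24640) = 24640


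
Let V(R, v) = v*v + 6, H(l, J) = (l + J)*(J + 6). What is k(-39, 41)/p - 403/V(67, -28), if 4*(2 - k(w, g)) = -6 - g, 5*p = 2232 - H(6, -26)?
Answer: -1367967/2894560 ≈ -0.47260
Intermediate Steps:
H(l, J) = (6 + J)*(J + l) (H(l, J) = (J + l)*(6 + J) = (6 + J)*(J + l))
V(R, v) = 6 + v**2 (V(R, v) = v**2 + 6 = 6 + v**2)
p = 1832/5 (p = (2232 - ((-26)**2 + 6*(-26) + 6*6 - 26*6))/5 = (2232 - (676 - 156 + 36 - 156))/5 = (2232 - 1*400)/5 = (2232 - 400)/5 = (1/5)*1832 = 1832/5 ≈ 366.40)
k(w, g) = 7/2 + g/4 (k(w, g) = 2 - (-6 - g)/4 = 2 + (3/2 + g/4) = 7/2 + g/4)
k(-39, 41)/p - 403/V(67, -28) = (7/2 + (1/4)*41)/(1832/5) - 403/(6 + (-28)**2) = (7/2 + 41/4)*(5/1832) - 403/(6 + 784) = (55/4)*(5/1832) - 403/790 = 275/7328 - 403*1/790 = 275/7328 - 403/790 = -1367967/2894560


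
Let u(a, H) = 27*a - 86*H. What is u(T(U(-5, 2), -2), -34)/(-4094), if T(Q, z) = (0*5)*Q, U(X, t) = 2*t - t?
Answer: -1462/2047 ≈ -0.71422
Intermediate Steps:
U(X, t) = t
T(Q, z) = 0 (T(Q, z) = 0*Q = 0)
u(a, H) = -86*H + 27*a
u(T(U(-5, 2), -2), -34)/(-4094) = (-86*(-34) + 27*0)/(-4094) = (2924 + 0)*(-1/4094) = 2924*(-1/4094) = -1462/2047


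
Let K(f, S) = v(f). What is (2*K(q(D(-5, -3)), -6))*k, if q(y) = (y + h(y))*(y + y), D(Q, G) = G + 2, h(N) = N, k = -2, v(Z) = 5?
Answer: -20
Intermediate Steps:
D(Q, G) = 2 + G
q(y) = 4*y² (q(y) = (y + y)*(y + y) = (2*y)*(2*y) = 4*y²)
K(f, S) = 5
(2*K(q(D(-5, -3)), -6))*k = (2*5)*(-2) = 10*(-2) = -20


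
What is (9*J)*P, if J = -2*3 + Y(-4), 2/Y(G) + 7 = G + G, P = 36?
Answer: -9936/5 ≈ -1987.2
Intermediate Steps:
Y(G) = 2/(-7 + 2*G) (Y(G) = 2/(-7 + (G + G)) = 2/(-7 + 2*G))
J = -92/15 (J = -2*3 + 2/(-7 + 2*(-4)) = -6 + 2/(-7 - 8) = -6 + 2/(-15) = -6 + 2*(-1/15) = -6 - 2/15 = -92/15 ≈ -6.1333)
(9*J)*P = (9*(-92/15))*36 = -276/5*36 = -9936/5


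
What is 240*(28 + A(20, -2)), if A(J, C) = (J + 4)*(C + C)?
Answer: -16320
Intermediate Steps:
A(J, C) = 2*C*(4 + J) (A(J, C) = (4 + J)*(2*C) = 2*C*(4 + J))
240*(28 + A(20, -2)) = 240*(28 + 2*(-2)*(4 + 20)) = 240*(28 + 2*(-2)*24) = 240*(28 - 96) = 240*(-68) = -16320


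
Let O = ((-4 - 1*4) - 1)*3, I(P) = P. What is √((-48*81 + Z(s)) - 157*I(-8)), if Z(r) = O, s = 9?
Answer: I*√2659 ≈ 51.565*I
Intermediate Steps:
O = -27 (O = ((-4 - 4) - 1)*3 = (-8 - 1)*3 = -9*3 = -27)
Z(r) = -27
√((-48*81 + Z(s)) - 157*I(-8)) = √((-48*81 - 27) - 157*(-8)) = √((-3888 - 27) + 1256) = √(-3915 + 1256) = √(-2659) = I*√2659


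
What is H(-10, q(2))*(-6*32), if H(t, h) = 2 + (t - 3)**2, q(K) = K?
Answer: -32832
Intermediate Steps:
H(t, h) = 2 + (-3 + t)**2
H(-10, q(2))*(-6*32) = (2 + (-3 - 10)**2)*(-6*32) = (2 + (-13)**2)*(-192) = (2 + 169)*(-192) = 171*(-192) = -32832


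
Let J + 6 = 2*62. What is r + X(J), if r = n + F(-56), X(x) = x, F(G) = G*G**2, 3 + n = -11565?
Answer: -187066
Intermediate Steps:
n = -11568 (n = -3 - 11565 = -11568)
F(G) = G**3
J = 118 (J = -6 + 2*62 = -6 + 124 = 118)
r = -187184 (r = -11568 + (-56)**3 = -11568 - 175616 = -187184)
r + X(J) = -187184 + 118 = -187066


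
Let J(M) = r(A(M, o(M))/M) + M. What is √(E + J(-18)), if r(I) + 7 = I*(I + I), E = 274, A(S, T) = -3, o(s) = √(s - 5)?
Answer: √8966/6 ≈ 15.781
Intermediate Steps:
o(s) = √(-5 + s)
r(I) = -7 + 2*I² (r(I) = -7 + I*(I + I) = -7 + I*(2*I) = -7 + 2*I²)
J(M) = -7 + M + 18/M² (J(M) = (-7 + 2*(-3/M)²) + M = (-7 + 2*(9/M²)) + M = (-7 + 18/M²) + M = -7 + M + 18/M²)
√(E + J(-18)) = √(274 + (-7 - 18 + 18/(-18)²)) = √(274 + (-7 - 18 + 18*(1/324))) = √(274 + (-7 - 18 + 1/18)) = √(274 - 449/18) = √(4483/18) = √8966/6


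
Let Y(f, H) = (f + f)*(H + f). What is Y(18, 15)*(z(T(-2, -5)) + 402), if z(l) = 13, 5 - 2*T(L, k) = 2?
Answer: 493020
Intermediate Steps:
Y(f, H) = 2*f*(H + f) (Y(f, H) = (2*f)*(H + f) = 2*f*(H + f))
T(L, k) = 3/2 (T(L, k) = 5/2 - ½*2 = 5/2 - 1 = 3/2)
Y(18, 15)*(z(T(-2, -5)) + 402) = (2*18*(15 + 18))*(13 + 402) = (2*18*33)*415 = 1188*415 = 493020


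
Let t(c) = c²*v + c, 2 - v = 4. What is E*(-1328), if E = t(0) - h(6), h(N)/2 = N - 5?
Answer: 2656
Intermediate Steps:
h(N) = -10 + 2*N (h(N) = 2*(N - 5) = 2*(-5 + N) = -10 + 2*N)
v = -2 (v = 2 - 1*4 = 2 - 4 = -2)
t(c) = c - 2*c² (t(c) = c²*(-2) + c = -2*c² + c = c - 2*c²)
E = -2 (E = 0*(1 - 2*0) - (-10 + 2*6) = 0*(1 + 0) - (-10 + 12) = 0*1 - 1*2 = 0 - 2 = -2)
E*(-1328) = -2*(-1328) = 2656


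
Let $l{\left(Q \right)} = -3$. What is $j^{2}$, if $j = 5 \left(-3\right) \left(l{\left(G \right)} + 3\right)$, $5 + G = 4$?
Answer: $0$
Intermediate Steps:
$G = -1$ ($G = -5 + 4 = -1$)
$j = 0$ ($j = 5 \left(-3\right) \left(-3 + 3\right) = \left(-15\right) 0 = 0$)
$j^{2} = 0^{2} = 0$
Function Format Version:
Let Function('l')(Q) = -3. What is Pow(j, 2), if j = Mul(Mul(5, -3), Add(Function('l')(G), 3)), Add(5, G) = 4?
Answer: 0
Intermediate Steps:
G = -1 (G = Add(-5, 4) = -1)
j = 0 (j = Mul(Mul(5, -3), Add(-3, 3)) = Mul(-15, 0) = 0)
Pow(j, 2) = Pow(0, 2) = 0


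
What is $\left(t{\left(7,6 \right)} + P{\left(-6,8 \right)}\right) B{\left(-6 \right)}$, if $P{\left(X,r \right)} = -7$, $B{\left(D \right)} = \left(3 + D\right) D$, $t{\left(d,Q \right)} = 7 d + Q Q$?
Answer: $1404$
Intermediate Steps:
$t{\left(d,Q \right)} = Q^{2} + 7 d$ ($t{\left(d,Q \right)} = 7 d + Q^{2} = Q^{2} + 7 d$)
$B{\left(D \right)} = D \left(3 + D\right)$
$\left(t{\left(7,6 \right)} + P{\left(-6,8 \right)}\right) B{\left(-6 \right)} = \left(\left(6^{2} + 7 \cdot 7\right) - 7\right) \left(- 6 \left(3 - 6\right)\right) = \left(\left(36 + 49\right) - 7\right) \left(\left(-6\right) \left(-3\right)\right) = \left(85 - 7\right) 18 = 78 \cdot 18 = 1404$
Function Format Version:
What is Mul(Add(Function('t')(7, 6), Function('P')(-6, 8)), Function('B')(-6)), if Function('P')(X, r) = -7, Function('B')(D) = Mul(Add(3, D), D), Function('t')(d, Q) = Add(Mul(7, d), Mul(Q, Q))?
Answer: 1404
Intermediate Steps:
Function('t')(d, Q) = Add(Pow(Q, 2), Mul(7, d)) (Function('t')(d, Q) = Add(Mul(7, d), Pow(Q, 2)) = Add(Pow(Q, 2), Mul(7, d)))
Function('B')(D) = Mul(D, Add(3, D))
Mul(Add(Function('t')(7, 6), Function('P')(-6, 8)), Function('B')(-6)) = Mul(Add(Add(Pow(6, 2), Mul(7, 7)), -7), Mul(-6, Add(3, -6))) = Mul(Add(Add(36, 49), -7), Mul(-6, -3)) = Mul(Add(85, -7), 18) = Mul(78, 18) = 1404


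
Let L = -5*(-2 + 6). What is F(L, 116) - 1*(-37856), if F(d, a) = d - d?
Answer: 37856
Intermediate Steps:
L = -20 (L = -5*4 = -20)
F(d, a) = 0
F(L, 116) - 1*(-37856) = 0 - 1*(-37856) = 0 + 37856 = 37856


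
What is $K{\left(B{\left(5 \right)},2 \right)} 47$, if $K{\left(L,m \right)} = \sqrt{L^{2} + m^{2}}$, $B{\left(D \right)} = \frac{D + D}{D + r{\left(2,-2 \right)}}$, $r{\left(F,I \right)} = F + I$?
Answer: $94 \sqrt{2} \approx 132.94$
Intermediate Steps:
$B{\left(D \right)} = 2$ ($B{\left(D \right)} = \frac{D + D}{D + \left(2 - 2\right)} = \frac{2 D}{D + 0} = \frac{2 D}{D} = 2$)
$K{\left(B{\left(5 \right)},2 \right)} 47 = \sqrt{2^{2} + 2^{2}} \cdot 47 = \sqrt{4 + 4} \cdot 47 = \sqrt{8} \cdot 47 = 2 \sqrt{2} \cdot 47 = 94 \sqrt{2}$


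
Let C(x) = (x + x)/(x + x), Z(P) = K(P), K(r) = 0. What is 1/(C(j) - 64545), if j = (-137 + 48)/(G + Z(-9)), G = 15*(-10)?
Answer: -1/64544 ≈ -1.5493e-5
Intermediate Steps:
Z(P) = 0
G = -150
j = 89/150 (j = (-137 + 48)/(-150 + 0) = -89/(-150) = -89*(-1/150) = 89/150 ≈ 0.59333)
C(x) = 1 (C(x) = (2*x)/((2*x)) = (2*x)*(1/(2*x)) = 1)
1/(C(j) - 64545) = 1/(1 - 64545) = 1/(-64544) = -1/64544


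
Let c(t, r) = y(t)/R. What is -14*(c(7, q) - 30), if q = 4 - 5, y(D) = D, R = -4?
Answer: 889/2 ≈ 444.50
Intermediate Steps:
q = -1
c(t, r) = -t/4 (c(t, r) = t/(-4) = t*(-¼) = -t/4)
-14*(c(7, q) - 30) = -14*(-¼*7 - 30) = -14*(-7/4 - 30) = -14*(-127/4) = 889/2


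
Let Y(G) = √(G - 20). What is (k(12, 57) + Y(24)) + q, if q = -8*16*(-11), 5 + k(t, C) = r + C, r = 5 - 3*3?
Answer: 1458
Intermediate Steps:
Y(G) = √(-20 + G)
r = -4 (r = 5 - 9 = -4)
k(t, C) = -9 + C (k(t, C) = -5 + (-4 + C) = -9 + C)
q = 1408 (q = -128*(-11) = 1408)
(k(12, 57) + Y(24)) + q = ((-9 + 57) + √(-20 + 24)) + 1408 = (48 + √4) + 1408 = (48 + 2) + 1408 = 50 + 1408 = 1458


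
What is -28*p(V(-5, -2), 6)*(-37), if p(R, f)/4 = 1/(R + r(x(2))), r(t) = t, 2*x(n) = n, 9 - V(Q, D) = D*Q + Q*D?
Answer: -2072/5 ≈ -414.40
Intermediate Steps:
V(Q, D) = 9 - 2*D*Q (V(Q, D) = 9 - (D*Q + Q*D) = 9 - (D*Q + D*Q) = 9 - 2*D*Q)
x(n) = n/2
p(R, f) = 4/(1 + R) (p(R, f) = 4/(R + (½)*2) = 4/(R + 1) = 4/(1 + R))
-28*p(V(-5, -2), 6)*(-37) = -112/(1 + (9 - 2*(-2)*(-5)))*(-37) = -112/(1 + (9 - 20))*(-37) = -112/(1 - 11)*(-37) = -112/(-10)*(-37) = -112*(-1)/10*(-37) = -28*(-⅖)*(-37) = (56/5)*(-37) = -2072/5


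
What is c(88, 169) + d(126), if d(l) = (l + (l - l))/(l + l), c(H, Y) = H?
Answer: 177/2 ≈ 88.500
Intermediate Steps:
d(l) = ½ (d(l) = (l + 0)/((2*l)) = l*(1/(2*l)) = ½)
c(88, 169) + d(126) = 88 + ½ = 177/2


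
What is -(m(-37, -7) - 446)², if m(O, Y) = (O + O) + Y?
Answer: -277729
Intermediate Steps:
m(O, Y) = Y + 2*O (m(O, Y) = 2*O + Y = Y + 2*O)
-(m(-37, -7) - 446)² = -((-7 + 2*(-37)) - 446)² = -((-7 - 74) - 446)² = -(-81 - 446)² = -1*(-527)² = -1*277729 = -277729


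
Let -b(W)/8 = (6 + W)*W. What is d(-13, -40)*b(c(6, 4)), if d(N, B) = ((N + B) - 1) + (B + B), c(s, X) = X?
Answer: 42880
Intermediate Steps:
d(N, B) = -1 + N + 3*B (d(N, B) = ((B + N) - 1) + 2*B = (-1 + B + N) + 2*B = -1 + N + 3*B)
b(W) = -8*W*(6 + W) (b(W) = -8*(6 + W)*W = -8*W*(6 + W))
d(-13, -40)*b(c(6, 4)) = (-1 - 13 + 3*(-40))*(-8*4*(6 + 4)) = (-1 - 13 - 120)*(-8*4*10) = -134*(-320) = 42880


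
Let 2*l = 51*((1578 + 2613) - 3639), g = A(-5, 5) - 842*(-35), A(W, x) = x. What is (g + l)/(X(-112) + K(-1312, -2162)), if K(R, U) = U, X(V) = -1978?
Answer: -4839/460 ≈ -10.520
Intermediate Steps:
g = 29475 (g = 5 - 842*(-35) = 5 + 29470 = 29475)
l = 14076 (l = (51*((1578 + 2613) - 3639))/2 = (51*(4191 - 3639))/2 = (51*552)/2 = (½)*28152 = 14076)
(g + l)/(X(-112) + K(-1312, -2162)) = (29475 + 14076)/(-1978 - 2162) = 43551/(-4140) = 43551*(-1/4140) = -4839/460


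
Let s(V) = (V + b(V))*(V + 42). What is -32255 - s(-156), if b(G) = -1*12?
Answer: -51407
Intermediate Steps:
b(G) = -12
s(V) = (-12 + V)*(42 + V) (s(V) = (V - 12)*(V + 42) = (-12 + V)*(42 + V))
-32255 - s(-156) = -32255 - (-504 + (-156)**2 + 30*(-156)) = -32255 - (-504 + 24336 - 4680) = -32255 - 1*19152 = -32255 - 19152 = -51407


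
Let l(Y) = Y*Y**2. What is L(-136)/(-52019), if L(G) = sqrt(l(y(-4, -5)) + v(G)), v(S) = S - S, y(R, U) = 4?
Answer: -8/52019 ≈ -0.00015379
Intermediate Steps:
v(S) = 0
l(Y) = Y**3
L(G) = 8 (L(G) = sqrt(4**3 + 0) = sqrt(64 + 0) = sqrt(64) = 8)
L(-136)/(-52019) = 8/(-52019) = 8*(-1/52019) = -8/52019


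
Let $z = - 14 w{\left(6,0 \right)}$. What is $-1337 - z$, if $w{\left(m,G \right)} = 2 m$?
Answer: $-1169$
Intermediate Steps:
$z = -168$ ($z = - 14 \cdot 2 \cdot 6 = \left(-14\right) 12 = -168$)
$-1337 - z = -1337 - -168 = -1337 + 168 = -1169$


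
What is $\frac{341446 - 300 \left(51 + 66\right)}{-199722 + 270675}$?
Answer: $\frac{306346}{70953} \approx 4.3176$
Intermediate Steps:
$\frac{341446 - 300 \left(51 + 66\right)}{-199722 + 270675} = \frac{341446 - 35100}{70953} = \left(341446 - 35100\right) \frac{1}{70953} = 306346 \cdot \frac{1}{70953} = \frac{306346}{70953}$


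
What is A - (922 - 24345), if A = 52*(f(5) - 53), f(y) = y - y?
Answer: 20667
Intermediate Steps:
f(y) = 0
A = -2756 (A = 52*(0 - 53) = 52*(-53) = -2756)
A - (922 - 24345) = -2756 - (922 - 24345) = -2756 - 1*(-23423) = -2756 + 23423 = 20667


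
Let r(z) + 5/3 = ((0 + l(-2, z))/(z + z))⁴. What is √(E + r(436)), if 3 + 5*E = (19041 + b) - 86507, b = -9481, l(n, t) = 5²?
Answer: 5*I*√3203716587793071/2281152 ≈ 124.06*I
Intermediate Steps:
l(n, t) = 25
r(z) = -5/3 + 390625/(16*z⁴) (r(z) = -5/3 + ((0 + 25)/(z + z))⁴ = -5/3 + (25/((2*z)))⁴ = -5/3 + (25*(1/(2*z)))⁴ = -5/3 + (25/(2*z))⁴ = -5/3 + 390625/(16*z⁴))
E = -15390 (E = -⅗ + ((19041 - 9481) - 86507)/5 = -⅗ + (9560 - 86507)/5 = -⅗ + (⅕)*(-76947) = -⅗ - 76947/5 = -15390)
√(E + r(436)) = √(-15390 + (-5/3 + (390625/16)/436⁴)) = √(-15390 + (-5/3 + (390625/16)*(1/36136489216))) = √(-15390 + (-5/3 + 390625/578183827456)) = √(-15390 - 2890917965405/1734551482368) = √(-26697638231608925/1734551482368) = 5*I*√3203716587793071/2281152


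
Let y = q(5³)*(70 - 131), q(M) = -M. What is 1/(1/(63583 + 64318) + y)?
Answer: 127901/975245126 ≈ 0.00013115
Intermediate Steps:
y = 7625 (y = (-1*5³)*(70 - 131) = -1*125*(-61) = -125*(-61) = 7625)
1/(1/(63583 + 64318) + y) = 1/(1/(63583 + 64318) + 7625) = 1/(1/127901 + 7625) = 1/(975245126/127901) = 127901/975245126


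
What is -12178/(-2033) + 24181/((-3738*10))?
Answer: 406053667/75993540 ≈ 5.3433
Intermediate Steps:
-12178/(-2033) + 24181/((-3738*10)) = -12178*(-1/2033) + 24181/(-37380) = 12178/2033 + 24181*(-1/37380) = 12178/2033 - 24181/37380 = 406053667/75993540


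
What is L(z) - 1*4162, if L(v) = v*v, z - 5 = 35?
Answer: -2562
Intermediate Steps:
z = 40 (z = 5 + 35 = 40)
L(v) = v²
L(z) - 1*4162 = 40² - 1*4162 = 1600 - 4162 = -2562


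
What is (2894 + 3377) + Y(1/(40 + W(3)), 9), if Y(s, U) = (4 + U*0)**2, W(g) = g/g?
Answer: 6287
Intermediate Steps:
W(g) = 1
Y(s, U) = 16 (Y(s, U) = (4 + 0)**2 = 4**2 = 16)
(2894 + 3377) + Y(1/(40 + W(3)), 9) = (2894 + 3377) + 16 = 6271 + 16 = 6287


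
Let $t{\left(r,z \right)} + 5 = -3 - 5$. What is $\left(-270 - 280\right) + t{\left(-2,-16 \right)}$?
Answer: $-563$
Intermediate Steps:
$t{\left(r,z \right)} = -13$ ($t{\left(r,z \right)} = -5 - 8 = -13$)
$\left(-270 - 280\right) + t{\left(-2,-16 \right)} = \left(-270 - 280\right) - 13 = -550 - 13 = -563$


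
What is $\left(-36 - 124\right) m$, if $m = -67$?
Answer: $10720$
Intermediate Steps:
$\left(-36 - 124\right) m = \left(-36 - 124\right) \left(-67\right) = \left(-160\right) \left(-67\right) = 10720$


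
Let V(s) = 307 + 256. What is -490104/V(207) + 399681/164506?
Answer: -80400028221/92616878 ≈ -868.09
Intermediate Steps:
V(s) = 563
-490104/V(207) + 399681/164506 = -490104/563 + 399681/164506 = -80400028221/92616878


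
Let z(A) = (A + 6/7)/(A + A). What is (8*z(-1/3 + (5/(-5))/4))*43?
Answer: -3956/49 ≈ -80.735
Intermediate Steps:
z(A) = (6/7 + A)/(2*A) (z(A) = (A + 6*(⅐))/((2*A)) = (A + 6/7)*(1/(2*A)) = (6/7 + A)*(1/(2*A)) = (6/7 + A)/(2*A))
(8*z(-1/3 + (5/(-5))/4))*43 = (8*((6 + 7*(-1/3 + (5/(-5))/4))/(14*(-1/3 + (5/(-5))/4))))*43 = (8*((6 + 7*(-1*⅓ + (5*(-⅕))*(¼)))/(14*(-1*⅓ + (5*(-⅕))*(¼)))))*43 = (8*((6 + 7*(-⅓ - 1*¼))/(14*(-⅓ - 1*¼))))*43 = (8*((6 + 7*(-⅓ - ¼))/(14*(-⅓ - ¼))))*43 = (8*((6 + 7*(-7/12))/(14*(-7/12))))*43 = (8*((1/14)*(-12/7)*(6 - 49/12)))*43 = (8*((1/14)*(-12/7)*(23/12)))*43 = (8*(-23/98))*43 = -92/49*43 = -3956/49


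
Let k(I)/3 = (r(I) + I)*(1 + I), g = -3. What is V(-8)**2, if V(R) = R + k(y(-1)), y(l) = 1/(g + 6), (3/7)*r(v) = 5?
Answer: 1600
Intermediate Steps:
r(v) = 35/3 (r(v) = (7/3)*5 = 35/3)
y(l) = 1/3 (y(l) = 1/(-3 + 6) = 1/3)
k(I) = 3*(1 + I)*(35/3 + I) (k(I) = 3*((35/3 + I)*(1 + I)) = 3*((1 + I)*(35/3 + I)) = 3*(1 + I)*(35/3 + I))
V(R) = 48 + R (V(R) = R + (35 + 3*(1/3)**2 + 38*(1/3)) = R + (35 + 3*(1/9) + 38/3) = R + (35 + 1/3 + 38/3) = R + 48 = 48 + R)
V(-8)**2 = (48 - 8)**2 = 40**2 = 1600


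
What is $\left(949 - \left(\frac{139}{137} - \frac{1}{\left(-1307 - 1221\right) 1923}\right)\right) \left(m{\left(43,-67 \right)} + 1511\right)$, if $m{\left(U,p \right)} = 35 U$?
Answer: $\frac{238023545825663}{83250516} \approx 2.8591 \cdot 10^{6}$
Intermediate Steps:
$\left(949 - \left(\frac{139}{137} - \frac{1}{\left(-1307 - 1221\right) 1923}\right)\right) \left(m{\left(43,-67 \right)} + 1511\right) = \left(949 - \left(\frac{139}{137} - \frac{1}{\left(-1307 - 1221\right) 1923}\right)\right) \left(35 \cdot 43 + 1511\right) = \left(949 - \left(\frac{139}{137} - \frac{1}{-2528} \cdot \frac{1}{1923}\right)\right) \left(1505 + 1511\right) = \left(949 - \frac{675726953}{666004128}\right) 3016 = \frac{631362190519}{666004128} \cdot 3016 = \frac{238023545825663}{83250516}$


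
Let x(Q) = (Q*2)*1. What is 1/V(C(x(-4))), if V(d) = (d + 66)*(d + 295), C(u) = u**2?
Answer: 1/46670 ≈ 2.1427e-5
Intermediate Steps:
x(Q) = 2*Q (x(Q) = (2*Q)*1 = 2*Q)
V(d) = (66 + d)*(295 + d)
1/V(C(x(-4))) = 1/(19470 + ((2*(-4))**2)**2 + 361*(2*(-4))**2) = 1/(19470 + ((-8)**2)**2 + 361*(-8)**2) = 1/(19470 + 64**2 + 361*64) = 1/(19470 + 4096 + 23104) = 1/46670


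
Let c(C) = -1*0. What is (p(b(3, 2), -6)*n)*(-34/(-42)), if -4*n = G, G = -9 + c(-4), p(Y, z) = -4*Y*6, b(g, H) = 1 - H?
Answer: 306/7 ≈ 43.714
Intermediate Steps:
c(C) = 0
p(Y, z) = -24*Y
G = -9 (G = -9 + 0 = -9)
n = 9/4 (n = -1/4*(-9) = 9/4 ≈ 2.2500)
(p(b(3, 2), -6)*n)*(-34/(-42)) = (-24*(1 - 1*2)*(9/4))*(-34/(-42)) = (-24*(1 - 2)*(9/4))*(-34*(-1/42)) = (-24*(-1)*(9/4))*(17/21) = (24*(9/4))*(17/21) = 54*(17/21) = 306/7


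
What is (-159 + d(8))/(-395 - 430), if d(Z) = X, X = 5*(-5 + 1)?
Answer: 179/825 ≈ 0.21697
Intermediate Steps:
X = -20 (X = 5*(-4) = -20)
d(Z) = -20
(-159 + d(8))/(-395 - 430) = (-159 - 20)/(-395 - 430) = -179/(-825) = -179*(-1/825) = 179/825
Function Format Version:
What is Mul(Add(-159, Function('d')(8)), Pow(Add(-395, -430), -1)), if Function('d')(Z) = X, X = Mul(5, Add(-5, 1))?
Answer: Rational(179, 825) ≈ 0.21697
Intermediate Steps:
X = -20 (X = Mul(5, -4) = -20)
Function('d')(Z) = -20
Mul(Add(-159, Function('d')(8)), Pow(Add(-395, -430), -1)) = Mul(Add(-159, -20), Pow(Add(-395, -430), -1)) = Mul(-179, Pow(-825, -1)) = Mul(-179, Rational(-1, 825)) = Rational(179, 825)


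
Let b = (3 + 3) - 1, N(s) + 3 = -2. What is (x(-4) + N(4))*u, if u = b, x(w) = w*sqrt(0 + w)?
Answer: -25 - 40*I ≈ -25.0 - 40.0*I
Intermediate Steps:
N(s) = -5 (N(s) = -3 - 2 = -5)
x(w) = w**(3/2) (x(w) = w*sqrt(w) = w**(3/2))
b = 5 (b = 6 - 1 = 5)
u = 5
(x(-4) + N(4))*u = ((-4)**(3/2) - 5)*5 = (-8*I - 5)*5 = (-5 - 8*I)*5 = -25 - 40*I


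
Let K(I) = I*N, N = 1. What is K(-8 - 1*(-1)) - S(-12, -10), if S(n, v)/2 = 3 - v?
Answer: -33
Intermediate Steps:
S(n, v) = 6 - 2*v (S(n, v) = 2*(3 - v) = 6 - 2*v)
K(I) = I (K(I) = I*1 = I)
K(-8 - 1*(-1)) - S(-12, -10) = (-8 - 1*(-1)) - (6 - 2*(-10)) = (-8 + 1) - (6 + 20) = -7 - 1*26 = -7 - 26 = -33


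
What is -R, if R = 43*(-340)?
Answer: 14620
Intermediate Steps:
R = -14620
-R = -1*(-14620) = 14620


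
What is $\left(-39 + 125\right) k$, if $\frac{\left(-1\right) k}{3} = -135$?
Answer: $34830$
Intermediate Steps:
$k = 405$ ($k = \left(-3\right) \left(-135\right) = 405$)
$\left(-39 + 125\right) k = \left(-39 + 125\right) 405 = 86 \cdot 405 = 34830$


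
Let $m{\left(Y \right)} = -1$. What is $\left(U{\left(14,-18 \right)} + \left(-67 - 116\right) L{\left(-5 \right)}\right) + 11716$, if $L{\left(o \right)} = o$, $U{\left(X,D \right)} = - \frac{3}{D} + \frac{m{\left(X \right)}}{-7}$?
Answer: $\frac{530515}{42} \approx 12631.0$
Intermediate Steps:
$U{\left(X,D \right)} = \frac{1}{7} - \frac{3}{D}$ ($U{\left(X,D \right)} = - \frac{3}{D} - \frac{1}{-7} = - \frac{3}{D} - - \frac{1}{7} = - \frac{3}{D} + \frac{1}{7} = \frac{1}{7} - \frac{3}{D}$)
$\left(U{\left(14,-18 \right)} + \left(-67 - 116\right) L{\left(-5 \right)}\right) + 11716 = \left(\frac{-21 - 18}{7 \left(-18\right)} + \left(-67 - 116\right) \left(-5\right)\right) + 11716 = \left(\frac{1}{7} \left(- \frac{1}{18}\right) \left(-39\right) + \left(-67 - 116\right) \left(-5\right)\right) + 11716 = \left(\frac{13}{42} - -915\right) + 11716 = \left(\frac{13}{42} + 915\right) + 11716 = \frac{38443}{42} + 11716 = \frac{530515}{42}$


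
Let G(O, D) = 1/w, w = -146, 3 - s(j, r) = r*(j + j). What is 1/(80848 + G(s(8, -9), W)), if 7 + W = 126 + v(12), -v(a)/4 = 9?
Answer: 146/11803807 ≈ 1.2369e-5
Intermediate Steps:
s(j, r) = 3 - 2*j*r (s(j, r) = 3 - r*(j + j) = 3 - r*2*j = 3 - 2*j*r)
v(a) = -36 (v(a) = -4*9 = -36)
W = 83 (W = -7 + (126 - 36) = -7 + 90 = 83)
G(O, D) = -1/146 (G(O, D) = 1/(-146) = -1/146)
1/(80848 + G(s(8, -9), W)) = 1/(80848 - 1/146) = 1/(11803807/146) = 146/11803807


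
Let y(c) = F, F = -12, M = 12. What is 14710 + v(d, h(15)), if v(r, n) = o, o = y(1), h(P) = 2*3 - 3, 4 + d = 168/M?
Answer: 14698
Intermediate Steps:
y(c) = -12
d = 10 (d = -4 + 168/12 = -4 + 168*(1/12) = -4 + 14 = 10)
h(P) = 3 (h(P) = 6 - 3 = 3)
o = -12
v(r, n) = -12
14710 + v(d, h(15)) = 14710 - 12 = 14698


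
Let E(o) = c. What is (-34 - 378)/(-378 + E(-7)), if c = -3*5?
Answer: 412/393 ≈ 1.0483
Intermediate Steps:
c = -15
E(o) = -15
(-34 - 378)/(-378 + E(-7)) = (-34 - 378)/(-378 - 15) = -412/(-393) = -412*(-1/393) = 412/393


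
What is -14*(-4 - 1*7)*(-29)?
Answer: -4466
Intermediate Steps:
-14*(-4 - 1*7)*(-29) = -14*(-4 - 7)*(-29) = -14*(-11)*(-29) = -7*(-22)*(-29) = 154*(-29) = -4466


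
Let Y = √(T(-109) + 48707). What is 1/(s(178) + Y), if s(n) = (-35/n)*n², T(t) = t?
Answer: -3115/19382151 - 47*√22/38764302 ≈ -0.00016640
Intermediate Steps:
s(n) = -35*n
Y = 47*√22 (Y = √(-109 + 48707) = √48598 = 47*√22 ≈ 220.45)
1/(s(178) + Y) = 1/(-35*178 + 47*√22) = 1/(-6230 + 47*√22)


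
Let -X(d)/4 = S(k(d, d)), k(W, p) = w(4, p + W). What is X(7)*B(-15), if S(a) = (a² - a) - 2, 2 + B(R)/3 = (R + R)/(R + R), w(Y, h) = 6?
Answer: 336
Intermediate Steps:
k(W, p) = 6
B(R) = -3 (B(R) = -6 + 3*((R + R)/(R + R)) = -6 + 3*((2*R)/((2*R))) = -6 + 3*((2*R)*(1/(2*R))) = -6 + 3*1 = -6 + 3 = -3)
S(a) = -2 + a² - a
X(d) = -112 (X(d) = -4*(-2 + 6² - 1*6) = -4*(-2 + 36 - 6) = -4*28 = -112)
X(7)*B(-15) = -112*(-3) = 336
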